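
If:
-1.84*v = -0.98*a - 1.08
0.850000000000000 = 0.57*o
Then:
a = 1.87755102040816*v - 1.10204081632653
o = 1.49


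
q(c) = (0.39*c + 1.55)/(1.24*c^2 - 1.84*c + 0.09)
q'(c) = (1.84 - 2.48*c)*(0.39*c + 1.55)/(1.24*c^2 - 1.84*c + 0.09)^2 + 0.39/(1.24*c^2 - 1.84*c + 0.09) = (-0.4836*c^2 - 3.844*c + 2.8871)/(1.5376*c^4 - 4.5632*c^3 + 3.6088*c^2 - 0.3312*c + 0.0081)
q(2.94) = 0.50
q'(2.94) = -0.43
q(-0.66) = 0.70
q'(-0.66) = 1.53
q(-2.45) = 0.05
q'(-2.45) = 0.06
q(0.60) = -3.14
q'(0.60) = 1.26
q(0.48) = -3.42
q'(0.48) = 3.61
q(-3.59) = 0.01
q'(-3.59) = 0.02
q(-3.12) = 0.02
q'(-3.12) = 0.03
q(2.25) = 1.09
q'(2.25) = -1.65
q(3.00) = 0.47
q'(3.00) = -0.40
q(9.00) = 0.06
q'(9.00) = -0.01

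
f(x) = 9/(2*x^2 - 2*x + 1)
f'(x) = 9*(2 - 4*x)/(2*x^2 - 2*x + 1)^2 = 18*(1 - 2*x)/(2*x^2 - 2*x + 1)^2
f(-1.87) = 0.77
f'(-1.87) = 0.62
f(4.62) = 0.26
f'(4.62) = -0.12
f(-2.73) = 0.42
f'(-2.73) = 0.25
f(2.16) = 1.50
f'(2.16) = -1.65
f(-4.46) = 0.18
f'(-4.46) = 0.07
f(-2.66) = 0.44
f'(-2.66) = 0.27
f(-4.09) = 0.21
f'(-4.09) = 0.09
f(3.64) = 0.45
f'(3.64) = -0.28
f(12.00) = 0.03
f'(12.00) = -0.00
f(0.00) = 9.00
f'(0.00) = 18.00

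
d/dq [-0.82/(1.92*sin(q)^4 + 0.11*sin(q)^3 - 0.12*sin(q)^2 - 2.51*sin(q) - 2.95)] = (6.2976*sin(q)^3 + 0.2706*sin(q)^2 - 0.1968*sin(q) - 2.0582)*cos(q)/(-1.92*sin(q)^4 - 0.11*sin(q)^3 + 0.12*sin(q)^2 + 2.51*sin(q) + 2.95)^2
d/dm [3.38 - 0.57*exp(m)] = -0.57*exp(m)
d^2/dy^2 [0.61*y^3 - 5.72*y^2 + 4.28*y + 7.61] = 3.66*y - 11.44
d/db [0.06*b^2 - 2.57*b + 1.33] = 0.12*b - 2.57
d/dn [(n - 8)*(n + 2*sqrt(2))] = 2*n - 8 + 2*sqrt(2)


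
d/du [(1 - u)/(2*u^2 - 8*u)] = (u^2/2 - u + 2)/(u^2*(u^2 - 8*u + 16))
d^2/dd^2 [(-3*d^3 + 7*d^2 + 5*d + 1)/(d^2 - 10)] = 2*(-25*d^3 + 213*d^2 - 750*d + 710)/(d^6 - 30*d^4 + 300*d^2 - 1000)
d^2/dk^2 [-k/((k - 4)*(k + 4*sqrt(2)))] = 2*(-k*(k - 4)^2 - k*(k - 4)*(k + 4*sqrt(2)) - k*(k + 4*sqrt(2))^2 + (k - 4)^2*(k + 4*sqrt(2)) + (k - 4)*(k + 4*sqrt(2))^2)/((k - 4)^3*(k + 4*sqrt(2))^3)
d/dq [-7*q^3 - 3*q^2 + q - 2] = -21*q^2 - 6*q + 1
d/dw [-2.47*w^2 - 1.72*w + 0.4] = -4.94*w - 1.72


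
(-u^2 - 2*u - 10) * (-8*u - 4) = 8*u^3 + 20*u^2 + 88*u + 40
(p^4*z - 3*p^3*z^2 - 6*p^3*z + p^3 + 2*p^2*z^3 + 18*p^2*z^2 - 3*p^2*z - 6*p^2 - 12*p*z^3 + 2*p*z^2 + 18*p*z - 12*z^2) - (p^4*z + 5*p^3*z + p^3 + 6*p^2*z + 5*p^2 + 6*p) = -3*p^3*z^2 - 11*p^3*z + 2*p^2*z^3 + 18*p^2*z^2 - 9*p^2*z - 11*p^2 - 12*p*z^3 + 2*p*z^2 + 18*p*z - 6*p - 12*z^2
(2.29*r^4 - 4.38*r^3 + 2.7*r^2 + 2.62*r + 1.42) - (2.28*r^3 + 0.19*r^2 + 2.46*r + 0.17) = 2.29*r^4 - 6.66*r^3 + 2.51*r^2 + 0.16*r + 1.25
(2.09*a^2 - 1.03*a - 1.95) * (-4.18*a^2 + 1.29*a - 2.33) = -8.7362*a^4 + 7.0015*a^3 + 1.9526*a^2 - 0.1156*a + 4.5435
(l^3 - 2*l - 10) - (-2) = l^3 - 2*l - 8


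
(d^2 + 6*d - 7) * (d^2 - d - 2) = d^4 + 5*d^3 - 15*d^2 - 5*d + 14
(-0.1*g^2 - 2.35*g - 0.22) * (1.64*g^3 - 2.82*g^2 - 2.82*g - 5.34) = -0.164*g^5 - 3.572*g^4 + 6.5482*g^3 + 7.7814*g^2 + 13.1694*g + 1.1748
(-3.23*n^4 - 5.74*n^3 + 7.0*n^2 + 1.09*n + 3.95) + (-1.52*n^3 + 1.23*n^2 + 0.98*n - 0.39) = -3.23*n^4 - 7.26*n^3 + 8.23*n^2 + 2.07*n + 3.56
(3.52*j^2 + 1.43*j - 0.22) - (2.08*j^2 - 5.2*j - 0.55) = 1.44*j^2 + 6.63*j + 0.33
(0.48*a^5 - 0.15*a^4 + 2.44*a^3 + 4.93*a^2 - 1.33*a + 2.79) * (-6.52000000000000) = -3.1296*a^5 + 0.978*a^4 - 15.9088*a^3 - 32.1436*a^2 + 8.6716*a - 18.1908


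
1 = 1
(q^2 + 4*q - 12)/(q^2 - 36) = (q - 2)/(q - 6)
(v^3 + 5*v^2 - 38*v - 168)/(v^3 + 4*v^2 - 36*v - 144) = (v + 7)/(v + 6)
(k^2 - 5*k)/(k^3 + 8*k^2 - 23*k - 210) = k/(k^2 + 13*k + 42)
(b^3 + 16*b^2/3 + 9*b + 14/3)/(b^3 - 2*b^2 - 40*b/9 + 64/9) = 3*(3*b^2 + 10*b + 7)/(9*b^2 - 36*b + 32)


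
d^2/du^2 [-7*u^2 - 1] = -14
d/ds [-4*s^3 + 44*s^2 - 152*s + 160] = -12*s^2 + 88*s - 152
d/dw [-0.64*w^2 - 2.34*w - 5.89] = -1.28*w - 2.34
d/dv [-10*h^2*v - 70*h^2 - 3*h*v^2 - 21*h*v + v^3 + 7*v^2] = -10*h^2 - 6*h*v - 21*h + 3*v^2 + 14*v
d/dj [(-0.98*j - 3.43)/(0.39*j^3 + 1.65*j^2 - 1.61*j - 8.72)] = (0.7644*j^3 + 5.6301*j^2 + 11.319*j + 3.0233)/(0.1521*j^6 + 1.287*j^5 + 1.4667*j^4 - 12.1146*j^3 - 26.1839*j^2 + 28.0784*j + 76.0384)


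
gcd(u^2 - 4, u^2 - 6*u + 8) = u - 2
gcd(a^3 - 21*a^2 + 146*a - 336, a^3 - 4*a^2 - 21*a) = a - 7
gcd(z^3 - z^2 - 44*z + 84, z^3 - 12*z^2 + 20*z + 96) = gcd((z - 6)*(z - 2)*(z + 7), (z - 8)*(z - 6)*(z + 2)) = z - 6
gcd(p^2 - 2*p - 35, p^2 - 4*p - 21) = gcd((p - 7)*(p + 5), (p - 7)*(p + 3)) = p - 7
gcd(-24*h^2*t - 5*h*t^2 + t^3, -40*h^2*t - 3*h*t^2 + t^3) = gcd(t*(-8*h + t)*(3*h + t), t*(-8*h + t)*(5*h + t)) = -8*h*t + t^2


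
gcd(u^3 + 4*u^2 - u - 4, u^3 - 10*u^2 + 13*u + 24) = u + 1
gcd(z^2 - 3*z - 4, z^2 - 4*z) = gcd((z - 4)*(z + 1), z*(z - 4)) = z - 4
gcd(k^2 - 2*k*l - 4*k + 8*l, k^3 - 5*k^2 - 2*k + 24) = k - 4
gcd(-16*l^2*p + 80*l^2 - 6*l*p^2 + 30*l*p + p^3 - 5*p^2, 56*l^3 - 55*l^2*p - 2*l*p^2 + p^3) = -8*l + p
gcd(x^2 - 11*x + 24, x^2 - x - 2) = 1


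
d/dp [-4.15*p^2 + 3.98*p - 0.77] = 3.98 - 8.3*p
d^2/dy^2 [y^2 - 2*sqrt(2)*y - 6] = 2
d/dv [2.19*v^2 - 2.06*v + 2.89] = 4.38*v - 2.06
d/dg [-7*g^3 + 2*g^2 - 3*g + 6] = -21*g^2 + 4*g - 3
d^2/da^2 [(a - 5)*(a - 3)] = 2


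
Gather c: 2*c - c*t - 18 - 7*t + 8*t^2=c*(2 - t) + 8*t^2 - 7*t - 18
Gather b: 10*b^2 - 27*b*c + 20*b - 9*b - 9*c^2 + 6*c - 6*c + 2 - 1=10*b^2 + b*(11 - 27*c) - 9*c^2 + 1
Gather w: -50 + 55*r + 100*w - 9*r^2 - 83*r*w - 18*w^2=-9*r^2 + 55*r - 18*w^2 + w*(100 - 83*r) - 50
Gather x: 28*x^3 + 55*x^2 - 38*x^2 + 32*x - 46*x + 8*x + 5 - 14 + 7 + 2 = 28*x^3 + 17*x^2 - 6*x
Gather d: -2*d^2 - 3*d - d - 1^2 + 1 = -2*d^2 - 4*d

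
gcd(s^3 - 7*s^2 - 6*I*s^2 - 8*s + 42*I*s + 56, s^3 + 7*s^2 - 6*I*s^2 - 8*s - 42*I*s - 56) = s^2 - 6*I*s - 8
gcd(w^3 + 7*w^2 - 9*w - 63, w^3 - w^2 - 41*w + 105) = w^2 + 4*w - 21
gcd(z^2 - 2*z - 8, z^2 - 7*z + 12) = z - 4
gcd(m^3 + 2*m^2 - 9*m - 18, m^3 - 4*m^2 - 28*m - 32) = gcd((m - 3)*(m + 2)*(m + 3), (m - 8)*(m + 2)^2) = m + 2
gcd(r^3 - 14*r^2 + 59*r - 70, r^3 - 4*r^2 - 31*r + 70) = r^2 - 9*r + 14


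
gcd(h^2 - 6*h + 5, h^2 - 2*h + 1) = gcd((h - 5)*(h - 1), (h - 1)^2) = h - 1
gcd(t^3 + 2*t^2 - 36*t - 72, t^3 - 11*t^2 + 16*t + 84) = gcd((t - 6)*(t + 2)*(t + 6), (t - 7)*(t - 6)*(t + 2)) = t^2 - 4*t - 12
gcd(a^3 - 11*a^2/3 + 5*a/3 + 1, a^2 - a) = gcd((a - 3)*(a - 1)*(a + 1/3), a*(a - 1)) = a - 1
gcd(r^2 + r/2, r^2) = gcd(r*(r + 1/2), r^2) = r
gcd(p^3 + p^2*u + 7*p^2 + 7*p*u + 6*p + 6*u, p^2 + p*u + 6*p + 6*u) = p^2 + p*u + 6*p + 6*u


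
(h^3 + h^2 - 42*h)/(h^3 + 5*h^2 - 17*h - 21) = h*(h - 6)/(h^2 - 2*h - 3)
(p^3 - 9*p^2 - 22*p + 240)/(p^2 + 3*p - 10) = (p^2 - 14*p + 48)/(p - 2)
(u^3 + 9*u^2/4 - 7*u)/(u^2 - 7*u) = (u^2 + 9*u/4 - 7)/(u - 7)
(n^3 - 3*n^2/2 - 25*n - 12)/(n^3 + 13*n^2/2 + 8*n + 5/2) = (n^2 - 2*n - 24)/(n^2 + 6*n + 5)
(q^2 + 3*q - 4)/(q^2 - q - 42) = (-q^2 - 3*q + 4)/(-q^2 + q + 42)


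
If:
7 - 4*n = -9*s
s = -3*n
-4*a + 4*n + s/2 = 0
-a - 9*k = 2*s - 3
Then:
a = 35/248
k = 1045/2232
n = 7/31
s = -21/31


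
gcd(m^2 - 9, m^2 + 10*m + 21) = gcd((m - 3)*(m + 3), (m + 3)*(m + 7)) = m + 3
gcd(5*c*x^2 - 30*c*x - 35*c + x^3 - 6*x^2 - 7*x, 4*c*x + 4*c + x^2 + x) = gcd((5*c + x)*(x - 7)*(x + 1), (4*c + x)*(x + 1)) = x + 1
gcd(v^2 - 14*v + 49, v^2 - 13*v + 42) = v - 7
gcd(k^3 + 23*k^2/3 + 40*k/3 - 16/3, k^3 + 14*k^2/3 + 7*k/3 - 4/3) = k^2 + 11*k/3 - 4/3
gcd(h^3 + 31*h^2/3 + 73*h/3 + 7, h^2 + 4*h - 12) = 1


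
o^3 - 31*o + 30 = (o - 5)*(o - 1)*(o + 6)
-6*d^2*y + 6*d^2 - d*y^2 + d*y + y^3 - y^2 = (-3*d + y)*(2*d + y)*(y - 1)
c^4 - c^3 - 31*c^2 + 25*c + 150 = (c - 5)*(c - 3)*(c + 2)*(c + 5)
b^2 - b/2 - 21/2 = (b - 7/2)*(b + 3)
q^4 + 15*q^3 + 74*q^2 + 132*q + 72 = (q + 1)*(q + 2)*(q + 6)^2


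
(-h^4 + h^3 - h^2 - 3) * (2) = -2*h^4 + 2*h^3 - 2*h^2 - 6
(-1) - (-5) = 4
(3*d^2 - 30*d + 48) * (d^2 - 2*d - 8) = 3*d^4 - 36*d^3 + 84*d^2 + 144*d - 384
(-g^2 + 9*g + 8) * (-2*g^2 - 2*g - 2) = 2*g^4 - 16*g^3 - 32*g^2 - 34*g - 16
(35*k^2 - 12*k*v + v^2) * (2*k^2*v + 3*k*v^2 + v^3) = 70*k^4*v + 81*k^3*v^2 + k^2*v^3 - 9*k*v^4 + v^5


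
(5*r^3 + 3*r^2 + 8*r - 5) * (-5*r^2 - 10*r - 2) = -25*r^5 - 65*r^4 - 80*r^3 - 61*r^2 + 34*r + 10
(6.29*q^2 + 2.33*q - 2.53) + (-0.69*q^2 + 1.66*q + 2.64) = 5.6*q^2 + 3.99*q + 0.11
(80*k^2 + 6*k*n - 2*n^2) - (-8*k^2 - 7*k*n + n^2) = 88*k^2 + 13*k*n - 3*n^2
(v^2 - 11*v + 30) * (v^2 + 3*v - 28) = v^4 - 8*v^3 - 31*v^2 + 398*v - 840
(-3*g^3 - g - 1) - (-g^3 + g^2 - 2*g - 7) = -2*g^3 - g^2 + g + 6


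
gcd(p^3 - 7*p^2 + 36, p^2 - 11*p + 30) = p - 6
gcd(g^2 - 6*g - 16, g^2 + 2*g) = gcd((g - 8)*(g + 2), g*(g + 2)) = g + 2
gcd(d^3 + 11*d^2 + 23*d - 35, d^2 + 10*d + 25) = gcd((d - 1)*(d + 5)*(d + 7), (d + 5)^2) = d + 5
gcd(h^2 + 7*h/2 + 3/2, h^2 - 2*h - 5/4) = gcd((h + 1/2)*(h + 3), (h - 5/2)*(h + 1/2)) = h + 1/2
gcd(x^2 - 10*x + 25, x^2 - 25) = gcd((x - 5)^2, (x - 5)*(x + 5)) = x - 5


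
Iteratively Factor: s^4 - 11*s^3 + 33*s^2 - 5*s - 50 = (s + 1)*(s^3 - 12*s^2 + 45*s - 50) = (s - 2)*(s + 1)*(s^2 - 10*s + 25) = (s - 5)*(s - 2)*(s + 1)*(s - 5)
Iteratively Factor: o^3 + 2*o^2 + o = (o + 1)*(o^2 + o) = o*(o + 1)*(o + 1)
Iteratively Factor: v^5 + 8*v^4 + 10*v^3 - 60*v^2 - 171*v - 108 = (v + 4)*(v^4 + 4*v^3 - 6*v^2 - 36*v - 27) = (v + 3)*(v + 4)*(v^3 + v^2 - 9*v - 9) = (v + 1)*(v + 3)*(v + 4)*(v^2 - 9) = (v - 3)*(v + 1)*(v + 3)*(v + 4)*(v + 3)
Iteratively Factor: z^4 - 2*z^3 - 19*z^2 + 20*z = (z - 1)*(z^3 - z^2 - 20*z) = (z - 5)*(z - 1)*(z^2 + 4*z) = (z - 5)*(z - 1)*(z + 4)*(z)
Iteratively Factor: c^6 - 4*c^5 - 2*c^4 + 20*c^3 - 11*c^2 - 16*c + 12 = (c - 1)*(c^5 - 3*c^4 - 5*c^3 + 15*c^2 + 4*c - 12) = (c - 3)*(c - 1)*(c^4 - 5*c^2 + 4) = (c - 3)*(c - 1)*(c + 2)*(c^3 - 2*c^2 - c + 2) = (c - 3)*(c - 1)^2*(c + 2)*(c^2 - c - 2) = (c - 3)*(c - 2)*(c - 1)^2*(c + 2)*(c + 1)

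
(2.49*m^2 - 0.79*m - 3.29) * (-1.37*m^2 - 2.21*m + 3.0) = -3.4113*m^4 - 4.4206*m^3 + 13.7232*m^2 + 4.9009*m - 9.87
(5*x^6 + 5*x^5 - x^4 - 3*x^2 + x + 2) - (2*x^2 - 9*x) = 5*x^6 + 5*x^5 - x^4 - 5*x^2 + 10*x + 2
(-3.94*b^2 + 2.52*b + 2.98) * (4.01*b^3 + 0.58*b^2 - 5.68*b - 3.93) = -15.7994*b^5 + 7.82*b^4 + 35.7906*b^3 + 2.899*b^2 - 26.83*b - 11.7114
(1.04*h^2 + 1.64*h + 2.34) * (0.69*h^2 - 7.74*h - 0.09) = 0.7176*h^4 - 6.918*h^3 - 11.1726*h^2 - 18.2592*h - 0.2106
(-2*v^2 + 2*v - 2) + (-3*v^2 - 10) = -5*v^2 + 2*v - 12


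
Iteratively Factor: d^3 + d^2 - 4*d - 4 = (d - 2)*(d^2 + 3*d + 2) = (d - 2)*(d + 2)*(d + 1)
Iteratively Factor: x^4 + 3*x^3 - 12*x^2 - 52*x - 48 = (x + 3)*(x^3 - 12*x - 16) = (x - 4)*(x + 3)*(x^2 + 4*x + 4) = (x - 4)*(x + 2)*(x + 3)*(x + 2)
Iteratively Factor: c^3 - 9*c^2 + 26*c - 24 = (c - 2)*(c^2 - 7*c + 12) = (c - 3)*(c - 2)*(c - 4)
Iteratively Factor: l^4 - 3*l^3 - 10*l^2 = (l + 2)*(l^3 - 5*l^2) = l*(l + 2)*(l^2 - 5*l) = l^2*(l + 2)*(l - 5)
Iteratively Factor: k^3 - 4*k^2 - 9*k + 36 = (k - 4)*(k^2 - 9) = (k - 4)*(k + 3)*(k - 3)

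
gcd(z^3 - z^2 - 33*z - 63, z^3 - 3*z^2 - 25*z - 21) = z^2 - 4*z - 21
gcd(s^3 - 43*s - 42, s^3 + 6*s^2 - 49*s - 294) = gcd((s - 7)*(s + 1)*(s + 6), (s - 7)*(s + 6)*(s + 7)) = s^2 - s - 42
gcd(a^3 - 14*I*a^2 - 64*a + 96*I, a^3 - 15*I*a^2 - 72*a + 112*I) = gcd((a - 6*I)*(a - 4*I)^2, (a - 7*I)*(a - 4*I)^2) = a^2 - 8*I*a - 16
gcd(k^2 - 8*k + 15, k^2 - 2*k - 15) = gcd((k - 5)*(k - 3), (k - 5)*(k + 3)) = k - 5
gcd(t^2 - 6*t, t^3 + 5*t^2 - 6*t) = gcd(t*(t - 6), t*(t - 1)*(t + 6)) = t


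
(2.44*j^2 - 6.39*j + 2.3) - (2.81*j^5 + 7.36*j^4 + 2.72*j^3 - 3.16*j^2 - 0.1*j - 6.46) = -2.81*j^5 - 7.36*j^4 - 2.72*j^3 + 5.6*j^2 - 6.29*j + 8.76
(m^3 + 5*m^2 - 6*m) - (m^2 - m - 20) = m^3 + 4*m^2 - 5*m + 20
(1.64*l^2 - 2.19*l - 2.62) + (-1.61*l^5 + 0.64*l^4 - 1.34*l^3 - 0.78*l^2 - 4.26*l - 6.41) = -1.61*l^5 + 0.64*l^4 - 1.34*l^3 + 0.86*l^2 - 6.45*l - 9.03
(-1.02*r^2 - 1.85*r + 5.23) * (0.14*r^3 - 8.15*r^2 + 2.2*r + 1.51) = -0.1428*r^5 + 8.054*r^4 + 13.5657*r^3 - 48.2347*r^2 + 8.7125*r + 7.8973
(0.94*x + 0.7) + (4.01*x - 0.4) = 4.95*x + 0.3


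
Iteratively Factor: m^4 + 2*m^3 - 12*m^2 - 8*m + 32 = (m + 4)*(m^3 - 2*m^2 - 4*m + 8) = (m - 2)*(m + 4)*(m^2 - 4) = (m - 2)^2*(m + 4)*(m + 2)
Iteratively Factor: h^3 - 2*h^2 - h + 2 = (h - 2)*(h^2 - 1) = (h - 2)*(h - 1)*(h + 1)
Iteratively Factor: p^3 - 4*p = (p - 2)*(p^2 + 2*p) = (p - 2)*(p + 2)*(p)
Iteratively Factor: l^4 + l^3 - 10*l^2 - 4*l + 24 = (l - 2)*(l^3 + 3*l^2 - 4*l - 12) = (l - 2)^2*(l^2 + 5*l + 6) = (l - 2)^2*(l + 3)*(l + 2)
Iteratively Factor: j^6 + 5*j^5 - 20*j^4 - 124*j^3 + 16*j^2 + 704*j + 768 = (j + 2)*(j^5 + 3*j^4 - 26*j^3 - 72*j^2 + 160*j + 384) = (j + 2)*(j + 4)*(j^4 - j^3 - 22*j^2 + 16*j + 96) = (j + 2)^2*(j + 4)*(j^3 - 3*j^2 - 16*j + 48) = (j - 3)*(j + 2)^2*(j + 4)*(j^2 - 16) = (j - 4)*(j - 3)*(j + 2)^2*(j + 4)*(j + 4)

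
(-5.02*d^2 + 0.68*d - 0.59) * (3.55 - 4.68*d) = 23.4936*d^3 - 21.0034*d^2 + 5.1752*d - 2.0945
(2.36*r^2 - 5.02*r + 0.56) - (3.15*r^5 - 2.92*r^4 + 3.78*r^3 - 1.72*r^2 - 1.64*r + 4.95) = -3.15*r^5 + 2.92*r^4 - 3.78*r^3 + 4.08*r^2 - 3.38*r - 4.39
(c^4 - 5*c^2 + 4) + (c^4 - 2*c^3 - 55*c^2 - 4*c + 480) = 2*c^4 - 2*c^3 - 60*c^2 - 4*c + 484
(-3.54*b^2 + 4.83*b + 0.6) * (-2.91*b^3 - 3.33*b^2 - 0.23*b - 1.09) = 10.3014*b^5 - 2.2671*b^4 - 17.0157*b^3 + 0.7497*b^2 - 5.4027*b - 0.654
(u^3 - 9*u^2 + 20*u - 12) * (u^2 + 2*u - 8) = u^5 - 7*u^4 - 6*u^3 + 100*u^2 - 184*u + 96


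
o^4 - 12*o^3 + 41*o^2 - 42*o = o*(o - 7)*(o - 3)*(o - 2)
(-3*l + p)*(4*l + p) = -12*l^2 + l*p + p^2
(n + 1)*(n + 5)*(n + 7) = n^3 + 13*n^2 + 47*n + 35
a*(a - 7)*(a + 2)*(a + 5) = a^4 - 39*a^2 - 70*a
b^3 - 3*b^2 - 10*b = b*(b - 5)*(b + 2)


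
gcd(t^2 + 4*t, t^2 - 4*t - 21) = 1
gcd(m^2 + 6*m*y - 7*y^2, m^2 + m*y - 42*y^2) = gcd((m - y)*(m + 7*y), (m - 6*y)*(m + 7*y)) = m + 7*y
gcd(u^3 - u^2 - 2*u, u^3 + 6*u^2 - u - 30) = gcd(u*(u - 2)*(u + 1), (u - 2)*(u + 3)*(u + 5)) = u - 2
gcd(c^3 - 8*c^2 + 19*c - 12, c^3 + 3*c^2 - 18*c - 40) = c - 4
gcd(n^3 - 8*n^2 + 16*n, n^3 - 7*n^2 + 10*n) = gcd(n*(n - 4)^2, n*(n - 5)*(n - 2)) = n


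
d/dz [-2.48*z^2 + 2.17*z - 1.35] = 2.17 - 4.96*z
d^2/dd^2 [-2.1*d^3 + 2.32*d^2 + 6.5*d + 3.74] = 4.64 - 12.6*d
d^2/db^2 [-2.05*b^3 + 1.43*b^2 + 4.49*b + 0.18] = 2.86 - 12.3*b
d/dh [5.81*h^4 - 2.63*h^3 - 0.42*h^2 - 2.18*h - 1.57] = 23.24*h^3 - 7.89*h^2 - 0.84*h - 2.18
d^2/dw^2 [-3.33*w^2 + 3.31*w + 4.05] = -6.66000000000000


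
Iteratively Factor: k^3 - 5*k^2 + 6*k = (k - 2)*(k^2 - 3*k) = k*(k - 2)*(k - 3)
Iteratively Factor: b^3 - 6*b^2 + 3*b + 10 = (b - 2)*(b^2 - 4*b - 5) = (b - 5)*(b - 2)*(b + 1)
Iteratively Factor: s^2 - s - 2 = (s - 2)*(s + 1)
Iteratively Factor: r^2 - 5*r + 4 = (r - 1)*(r - 4)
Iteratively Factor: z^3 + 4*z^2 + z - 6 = (z + 3)*(z^2 + z - 2) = (z + 2)*(z + 3)*(z - 1)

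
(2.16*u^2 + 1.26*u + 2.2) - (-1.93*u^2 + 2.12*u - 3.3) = 4.09*u^2 - 0.86*u + 5.5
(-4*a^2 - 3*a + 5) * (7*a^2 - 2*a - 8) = -28*a^4 - 13*a^3 + 73*a^2 + 14*a - 40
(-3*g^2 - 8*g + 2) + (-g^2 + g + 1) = -4*g^2 - 7*g + 3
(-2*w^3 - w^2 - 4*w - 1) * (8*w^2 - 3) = -16*w^5 - 8*w^4 - 26*w^3 - 5*w^2 + 12*w + 3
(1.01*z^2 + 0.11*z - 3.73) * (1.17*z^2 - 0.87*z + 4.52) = 1.1817*z^4 - 0.75*z^3 + 0.1054*z^2 + 3.7423*z - 16.8596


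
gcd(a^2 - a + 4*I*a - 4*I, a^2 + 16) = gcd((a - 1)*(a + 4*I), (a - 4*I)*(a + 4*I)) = a + 4*I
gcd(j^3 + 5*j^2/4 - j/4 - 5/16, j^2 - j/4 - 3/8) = j + 1/2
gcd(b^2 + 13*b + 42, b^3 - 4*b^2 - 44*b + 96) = b + 6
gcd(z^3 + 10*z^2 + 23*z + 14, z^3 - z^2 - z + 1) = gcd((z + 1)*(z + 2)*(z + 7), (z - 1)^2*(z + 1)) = z + 1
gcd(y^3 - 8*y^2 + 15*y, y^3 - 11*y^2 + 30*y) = y^2 - 5*y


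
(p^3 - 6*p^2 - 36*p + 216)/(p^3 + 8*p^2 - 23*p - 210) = (p^2 - 12*p + 36)/(p^2 + 2*p - 35)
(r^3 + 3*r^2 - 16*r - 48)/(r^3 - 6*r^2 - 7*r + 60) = (r + 4)/(r - 5)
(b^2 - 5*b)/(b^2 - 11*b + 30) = b/(b - 6)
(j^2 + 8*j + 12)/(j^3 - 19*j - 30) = (j + 6)/(j^2 - 2*j - 15)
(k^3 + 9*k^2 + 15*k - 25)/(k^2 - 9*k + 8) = (k^2 + 10*k + 25)/(k - 8)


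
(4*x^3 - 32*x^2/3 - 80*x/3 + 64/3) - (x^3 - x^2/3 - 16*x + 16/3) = 3*x^3 - 31*x^2/3 - 32*x/3 + 16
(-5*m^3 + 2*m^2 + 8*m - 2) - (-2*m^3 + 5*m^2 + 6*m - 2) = -3*m^3 - 3*m^2 + 2*m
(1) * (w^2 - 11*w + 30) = w^2 - 11*w + 30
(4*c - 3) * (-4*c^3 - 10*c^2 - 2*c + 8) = -16*c^4 - 28*c^3 + 22*c^2 + 38*c - 24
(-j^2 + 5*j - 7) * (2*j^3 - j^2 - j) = -2*j^5 + 11*j^4 - 18*j^3 + 2*j^2 + 7*j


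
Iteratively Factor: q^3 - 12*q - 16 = (q + 2)*(q^2 - 2*q - 8) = (q + 2)^2*(q - 4)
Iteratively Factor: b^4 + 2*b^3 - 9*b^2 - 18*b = (b)*(b^3 + 2*b^2 - 9*b - 18) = b*(b - 3)*(b^2 + 5*b + 6) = b*(b - 3)*(b + 2)*(b + 3)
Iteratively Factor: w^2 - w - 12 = (w + 3)*(w - 4)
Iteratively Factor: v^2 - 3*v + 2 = (v - 2)*(v - 1)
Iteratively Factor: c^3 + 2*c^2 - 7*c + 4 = (c + 4)*(c^2 - 2*c + 1) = (c - 1)*(c + 4)*(c - 1)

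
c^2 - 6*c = c*(c - 6)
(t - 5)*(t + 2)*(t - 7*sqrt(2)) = t^3 - 7*sqrt(2)*t^2 - 3*t^2 - 10*t + 21*sqrt(2)*t + 70*sqrt(2)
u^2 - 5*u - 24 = (u - 8)*(u + 3)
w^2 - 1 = (w - 1)*(w + 1)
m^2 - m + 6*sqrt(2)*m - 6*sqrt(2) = (m - 1)*(m + 6*sqrt(2))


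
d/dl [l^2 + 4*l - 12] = 2*l + 4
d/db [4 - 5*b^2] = -10*b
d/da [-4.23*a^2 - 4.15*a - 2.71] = -8.46*a - 4.15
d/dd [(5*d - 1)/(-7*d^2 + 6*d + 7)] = (35*d^2 - 14*d + 41)/(49*d^4 - 84*d^3 - 62*d^2 + 84*d + 49)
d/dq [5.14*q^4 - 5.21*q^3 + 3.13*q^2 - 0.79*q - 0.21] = 20.56*q^3 - 15.63*q^2 + 6.26*q - 0.79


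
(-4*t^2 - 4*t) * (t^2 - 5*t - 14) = -4*t^4 + 16*t^3 + 76*t^2 + 56*t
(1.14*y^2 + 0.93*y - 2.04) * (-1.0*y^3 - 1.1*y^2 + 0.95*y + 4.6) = -1.14*y^5 - 2.184*y^4 + 2.1*y^3 + 8.3715*y^2 + 2.34*y - 9.384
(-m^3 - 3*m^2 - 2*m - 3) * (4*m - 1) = -4*m^4 - 11*m^3 - 5*m^2 - 10*m + 3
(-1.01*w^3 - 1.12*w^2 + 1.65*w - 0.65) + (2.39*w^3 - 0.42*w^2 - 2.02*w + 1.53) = 1.38*w^3 - 1.54*w^2 - 0.37*w + 0.88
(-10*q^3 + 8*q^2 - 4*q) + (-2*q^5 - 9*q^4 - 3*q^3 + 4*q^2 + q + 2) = -2*q^5 - 9*q^4 - 13*q^3 + 12*q^2 - 3*q + 2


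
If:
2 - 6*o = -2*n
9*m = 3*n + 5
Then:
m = o + 2/9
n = 3*o - 1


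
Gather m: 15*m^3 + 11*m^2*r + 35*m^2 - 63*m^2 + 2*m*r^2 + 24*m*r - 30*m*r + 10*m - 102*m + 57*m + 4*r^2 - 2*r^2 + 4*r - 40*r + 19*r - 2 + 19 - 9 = 15*m^3 + m^2*(11*r - 28) + m*(2*r^2 - 6*r - 35) + 2*r^2 - 17*r + 8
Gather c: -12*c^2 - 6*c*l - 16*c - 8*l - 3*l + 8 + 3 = -12*c^2 + c*(-6*l - 16) - 11*l + 11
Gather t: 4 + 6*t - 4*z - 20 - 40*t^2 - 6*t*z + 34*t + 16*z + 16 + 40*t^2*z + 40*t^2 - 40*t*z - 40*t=40*t^2*z - 46*t*z + 12*z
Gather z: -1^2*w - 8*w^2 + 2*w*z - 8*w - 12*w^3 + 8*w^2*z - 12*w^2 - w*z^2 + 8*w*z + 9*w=-12*w^3 - 20*w^2 - w*z^2 + z*(8*w^2 + 10*w)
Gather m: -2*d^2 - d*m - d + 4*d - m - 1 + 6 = -2*d^2 + 3*d + m*(-d - 1) + 5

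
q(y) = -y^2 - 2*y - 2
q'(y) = -2*y - 2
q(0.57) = -3.46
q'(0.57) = -3.14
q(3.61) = -22.25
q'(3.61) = -9.22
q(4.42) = -30.38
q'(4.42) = -10.84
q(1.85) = -9.12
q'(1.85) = -5.70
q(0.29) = -2.66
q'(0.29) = -2.58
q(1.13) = -5.54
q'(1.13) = -4.26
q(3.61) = -22.25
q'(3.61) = -9.22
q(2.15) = -10.92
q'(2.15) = -6.30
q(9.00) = -101.00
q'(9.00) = -20.00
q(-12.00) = -122.00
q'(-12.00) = 22.00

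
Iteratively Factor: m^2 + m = (m)*(m + 1)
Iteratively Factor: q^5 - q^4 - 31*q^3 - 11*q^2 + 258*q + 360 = (q - 4)*(q^4 + 3*q^3 - 19*q^2 - 87*q - 90) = (q - 4)*(q + 2)*(q^3 + q^2 - 21*q - 45) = (q - 4)*(q + 2)*(q + 3)*(q^2 - 2*q - 15) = (q - 4)*(q + 2)*(q + 3)^2*(q - 5)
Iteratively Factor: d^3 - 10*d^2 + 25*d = (d - 5)*(d^2 - 5*d) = d*(d - 5)*(d - 5)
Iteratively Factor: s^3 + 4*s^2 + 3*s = (s + 1)*(s^2 + 3*s) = (s + 1)*(s + 3)*(s)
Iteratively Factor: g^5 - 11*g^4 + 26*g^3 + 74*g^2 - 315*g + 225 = (g - 3)*(g^4 - 8*g^3 + 2*g^2 + 80*g - 75) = (g - 3)*(g + 3)*(g^3 - 11*g^2 + 35*g - 25) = (g - 3)*(g - 1)*(g + 3)*(g^2 - 10*g + 25) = (g - 5)*(g - 3)*(g - 1)*(g + 3)*(g - 5)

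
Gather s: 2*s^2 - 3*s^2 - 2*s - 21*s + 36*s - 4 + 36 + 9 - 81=-s^2 + 13*s - 40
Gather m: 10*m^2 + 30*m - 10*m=10*m^2 + 20*m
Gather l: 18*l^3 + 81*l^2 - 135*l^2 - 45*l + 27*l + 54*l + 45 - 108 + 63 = 18*l^3 - 54*l^2 + 36*l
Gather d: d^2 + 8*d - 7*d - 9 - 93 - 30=d^2 + d - 132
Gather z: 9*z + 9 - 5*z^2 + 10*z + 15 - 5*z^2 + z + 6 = -10*z^2 + 20*z + 30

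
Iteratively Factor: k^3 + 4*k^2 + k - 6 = (k + 2)*(k^2 + 2*k - 3) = (k - 1)*(k + 2)*(k + 3)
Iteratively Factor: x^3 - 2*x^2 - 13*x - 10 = (x + 1)*(x^2 - 3*x - 10) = (x + 1)*(x + 2)*(x - 5)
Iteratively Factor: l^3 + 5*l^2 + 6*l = (l + 3)*(l^2 + 2*l) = l*(l + 3)*(l + 2)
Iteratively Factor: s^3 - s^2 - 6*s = (s + 2)*(s^2 - 3*s) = (s - 3)*(s + 2)*(s)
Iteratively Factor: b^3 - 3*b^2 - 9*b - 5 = (b - 5)*(b^2 + 2*b + 1) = (b - 5)*(b + 1)*(b + 1)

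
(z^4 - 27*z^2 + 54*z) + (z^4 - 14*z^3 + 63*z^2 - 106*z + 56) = 2*z^4 - 14*z^3 + 36*z^2 - 52*z + 56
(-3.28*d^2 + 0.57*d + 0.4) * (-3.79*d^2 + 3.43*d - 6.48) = 12.4312*d^4 - 13.4107*d^3 + 21.6935*d^2 - 2.3216*d - 2.592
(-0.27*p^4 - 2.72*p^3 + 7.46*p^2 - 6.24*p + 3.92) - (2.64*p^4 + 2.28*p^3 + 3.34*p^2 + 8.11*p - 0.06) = -2.91*p^4 - 5.0*p^3 + 4.12*p^2 - 14.35*p + 3.98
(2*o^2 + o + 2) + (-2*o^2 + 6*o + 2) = 7*o + 4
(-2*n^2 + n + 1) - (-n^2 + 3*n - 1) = -n^2 - 2*n + 2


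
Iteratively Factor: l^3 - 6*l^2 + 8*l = (l)*(l^2 - 6*l + 8) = l*(l - 4)*(l - 2)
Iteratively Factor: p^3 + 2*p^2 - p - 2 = (p + 1)*(p^2 + p - 2) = (p - 1)*(p + 1)*(p + 2)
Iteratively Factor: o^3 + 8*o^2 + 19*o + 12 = (o + 1)*(o^2 + 7*o + 12) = (o + 1)*(o + 4)*(o + 3)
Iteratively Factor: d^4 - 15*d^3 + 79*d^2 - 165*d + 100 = (d - 5)*(d^3 - 10*d^2 + 29*d - 20) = (d - 5)*(d - 4)*(d^2 - 6*d + 5) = (d - 5)^2*(d - 4)*(d - 1)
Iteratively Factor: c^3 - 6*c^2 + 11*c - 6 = (c - 1)*(c^2 - 5*c + 6) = (c - 2)*(c - 1)*(c - 3)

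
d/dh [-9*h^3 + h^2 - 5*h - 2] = -27*h^2 + 2*h - 5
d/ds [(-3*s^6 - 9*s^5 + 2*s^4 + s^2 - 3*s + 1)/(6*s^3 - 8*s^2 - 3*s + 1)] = s*(-54*s^7 - 12*s^6 + 273*s^5 + 58*s^4 - 69*s^3 + 44*s^2 - 45*s + 18)/(36*s^6 - 96*s^5 + 28*s^4 + 60*s^3 - 7*s^2 - 6*s + 1)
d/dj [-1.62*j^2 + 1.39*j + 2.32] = 1.39 - 3.24*j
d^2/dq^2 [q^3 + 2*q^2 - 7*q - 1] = 6*q + 4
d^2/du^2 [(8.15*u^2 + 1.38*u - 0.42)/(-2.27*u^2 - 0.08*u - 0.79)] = (-11.261924*u^3 + 100.677678*u^2 + 15.306156*u - 11.499394)/(11.697083*u^6 + 1.236696*u^5 + 12.255957*u^4 + 0.861296*u^3 + 4.265289*u^2 + 0.149784*u + 0.493039)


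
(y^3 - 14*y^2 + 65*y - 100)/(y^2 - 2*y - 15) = (y^2 - 9*y + 20)/(y + 3)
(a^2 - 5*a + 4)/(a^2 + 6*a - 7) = (a - 4)/(a + 7)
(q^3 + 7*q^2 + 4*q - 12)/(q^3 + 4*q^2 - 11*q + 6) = (q + 2)/(q - 1)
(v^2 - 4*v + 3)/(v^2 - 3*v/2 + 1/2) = 2*(v - 3)/(2*v - 1)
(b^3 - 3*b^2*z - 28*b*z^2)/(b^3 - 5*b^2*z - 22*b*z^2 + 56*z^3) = b/(b - 2*z)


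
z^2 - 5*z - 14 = (z - 7)*(z + 2)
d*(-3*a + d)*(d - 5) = -3*a*d^2 + 15*a*d + d^3 - 5*d^2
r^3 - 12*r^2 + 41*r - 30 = (r - 6)*(r - 5)*(r - 1)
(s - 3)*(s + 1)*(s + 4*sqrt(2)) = s^3 - 2*s^2 + 4*sqrt(2)*s^2 - 8*sqrt(2)*s - 3*s - 12*sqrt(2)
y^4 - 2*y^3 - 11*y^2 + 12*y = y*(y - 4)*(y - 1)*(y + 3)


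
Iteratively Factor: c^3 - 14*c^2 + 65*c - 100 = (c - 5)*(c^2 - 9*c + 20) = (c - 5)*(c - 4)*(c - 5)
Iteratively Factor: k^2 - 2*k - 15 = (k - 5)*(k + 3)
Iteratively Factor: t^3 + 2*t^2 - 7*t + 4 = (t - 1)*(t^2 + 3*t - 4) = (t - 1)*(t + 4)*(t - 1)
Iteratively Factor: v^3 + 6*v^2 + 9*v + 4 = (v + 1)*(v^2 + 5*v + 4) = (v + 1)^2*(v + 4)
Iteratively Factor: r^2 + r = (r)*(r + 1)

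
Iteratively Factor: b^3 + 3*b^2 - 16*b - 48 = (b + 3)*(b^2 - 16) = (b - 4)*(b + 3)*(b + 4)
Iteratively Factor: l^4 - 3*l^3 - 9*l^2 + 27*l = (l)*(l^3 - 3*l^2 - 9*l + 27) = l*(l + 3)*(l^2 - 6*l + 9) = l*(l - 3)*(l + 3)*(l - 3)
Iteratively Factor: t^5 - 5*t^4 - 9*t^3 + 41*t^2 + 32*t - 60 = (t + 2)*(t^4 - 7*t^3 + 5*t^2 + 31*t - 30) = (t - 3)*(t + 2)*(t^3 - 4*t^2 - 7*t + 10) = (t - 3)*(t - 1)*(t + 2)*(t^2 - 3*t - 10) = (t - 5)*(t - 3)*(t - 1)*(t + 2)*(t + 2)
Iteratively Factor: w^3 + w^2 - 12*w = (w + 4)*(w^2 - 3*w) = w*(w + 4)*(w - 3)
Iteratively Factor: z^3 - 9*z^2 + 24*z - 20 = (z - 5)*(z^2 - 4*z + 4) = (z - 5)*(z - 2)*(z - 2)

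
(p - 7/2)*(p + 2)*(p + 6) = p^3 + 9*p^2/2 - 16*p - 42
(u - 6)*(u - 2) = u^2 - 8*u + 12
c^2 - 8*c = c*(c - 8)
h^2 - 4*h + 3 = (h - 3)*(h - 1)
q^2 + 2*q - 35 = (q - 5)*(q + 7)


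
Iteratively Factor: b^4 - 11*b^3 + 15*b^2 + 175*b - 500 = (b - 5)*(b^3 - 6*b^2 - 15*b + 100) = (b - 5)*(b + 4)*(b^2 - 10*b + 25) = (b - 5)^2*(b + 4)*(b - 5)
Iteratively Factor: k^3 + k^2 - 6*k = (k)*(k^2 + k - 6) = k*(k + 3)*(k - 2)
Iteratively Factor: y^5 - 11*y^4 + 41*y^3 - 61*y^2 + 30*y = (y - 2)*(y^4 - 9*y^3 + 23*y^2 - 15*y) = (y - 3)*(y - 2)*(y^3 - 6*y^2 + 5*y) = (y - 3)*(y - 2)*(y - 1)*(y^2 - 5*y) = (y - 5)*(y - 3)*(y - 2)*(y - 1)*(y)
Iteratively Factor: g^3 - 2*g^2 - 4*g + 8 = (g - 2)*(g^2 - 4) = (g - 2)^2*(g + 2)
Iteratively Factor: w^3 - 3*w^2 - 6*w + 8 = (w - 4)*(w^2 + w - 2) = (w - 4)*(w + 2)*(w - 1)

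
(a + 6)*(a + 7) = a^2 + 13*a + 42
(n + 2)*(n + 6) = n^2 + 8*n + 12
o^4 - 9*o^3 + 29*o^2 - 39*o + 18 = (o - 3)^2*(o - 2)*(o - 1)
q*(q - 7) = q^2 - 7*q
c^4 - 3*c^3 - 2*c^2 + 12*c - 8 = (c - 2)^2*(c - 1)*(c + 2)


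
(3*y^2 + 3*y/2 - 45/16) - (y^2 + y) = 2*y^2 + y/2 - 45/16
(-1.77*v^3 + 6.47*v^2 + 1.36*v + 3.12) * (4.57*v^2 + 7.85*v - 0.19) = -8.0889*v^5 + 15.6734*v^4 + 57.341*v^3 + 23.7051*v^2 + 24.2336*v - 0.5928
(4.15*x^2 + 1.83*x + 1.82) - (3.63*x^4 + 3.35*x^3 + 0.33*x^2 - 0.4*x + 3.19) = -3.63*x^4 - 3.35*x^3 + 3.82*x^2 + 2.23*x - 1.37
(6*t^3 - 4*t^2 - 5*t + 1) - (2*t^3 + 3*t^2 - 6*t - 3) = 4*t^3 - 7*t^2 + t + 4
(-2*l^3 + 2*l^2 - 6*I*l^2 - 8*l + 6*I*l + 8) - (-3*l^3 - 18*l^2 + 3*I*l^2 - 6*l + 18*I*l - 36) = l^3 + 20*l^2 - 9*I*l^2 - 2*l - 12*I*l + 44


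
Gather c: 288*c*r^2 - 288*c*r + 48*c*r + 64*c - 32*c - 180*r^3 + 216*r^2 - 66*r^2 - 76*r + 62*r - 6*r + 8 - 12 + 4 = c*(288*r^2 - 240*r + 32) - 180*r^3 + 150*r^2 - 20*r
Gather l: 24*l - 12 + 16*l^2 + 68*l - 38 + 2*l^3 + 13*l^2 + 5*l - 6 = 2*l^3 + 29*l^2 + 97*l - 56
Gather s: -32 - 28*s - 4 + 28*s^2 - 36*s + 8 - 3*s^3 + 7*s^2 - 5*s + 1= -3*s^3 + 35*s^2 - 69*s - 27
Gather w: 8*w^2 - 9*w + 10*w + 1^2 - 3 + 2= 8*w^2 + w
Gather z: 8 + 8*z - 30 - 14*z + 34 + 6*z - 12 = 0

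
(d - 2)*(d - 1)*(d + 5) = d^3 + 2*d^2 - 13*d + 10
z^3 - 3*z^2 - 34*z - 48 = (z - 8)*(z + 2)*(z + 3)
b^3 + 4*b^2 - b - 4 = (b - 1)*(b + 1)*(b + 4)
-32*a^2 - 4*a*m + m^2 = (-8*a + m)*(4*a + m)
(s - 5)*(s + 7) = s^2 + 2*s - 35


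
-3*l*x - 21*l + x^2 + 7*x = (-3*l + x)*(x + 7)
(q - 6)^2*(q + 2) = q^3 - 10*q^2 + 12*q + 72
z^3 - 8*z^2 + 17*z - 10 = (z - 5)*(z - 2)*(z - 1)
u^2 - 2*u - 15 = (u - 5)*(u + 3)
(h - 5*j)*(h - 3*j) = h^2 - 8*h*j + 15*j^2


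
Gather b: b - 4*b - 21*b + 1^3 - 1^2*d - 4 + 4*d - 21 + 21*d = -24*b + 24*d - 24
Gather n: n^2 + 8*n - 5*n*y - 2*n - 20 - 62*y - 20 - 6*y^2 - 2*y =n^2 + n*(6 - 5*y) - 6*y^2 - 64*y - 40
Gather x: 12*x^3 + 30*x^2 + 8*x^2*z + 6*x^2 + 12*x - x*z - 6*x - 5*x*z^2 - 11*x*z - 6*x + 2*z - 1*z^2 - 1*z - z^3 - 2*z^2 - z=12*x^3 + x^2*(8*z + 36) + x*(-5*z^2 - 12*z) - z^3 - 3*z^2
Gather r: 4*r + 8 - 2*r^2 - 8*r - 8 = -2*r^2 - 4*r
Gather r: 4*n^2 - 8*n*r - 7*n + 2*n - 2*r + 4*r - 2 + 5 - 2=4*n^2 - 5*n + r*(2 - 8*n) + 1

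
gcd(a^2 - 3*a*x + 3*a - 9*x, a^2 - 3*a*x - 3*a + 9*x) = -a + 3*x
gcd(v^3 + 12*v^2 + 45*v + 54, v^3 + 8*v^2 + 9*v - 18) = v^2 + 9*v + 18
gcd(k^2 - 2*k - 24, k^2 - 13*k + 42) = k - 6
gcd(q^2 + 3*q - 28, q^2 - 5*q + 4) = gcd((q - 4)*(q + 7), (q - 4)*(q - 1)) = q - 4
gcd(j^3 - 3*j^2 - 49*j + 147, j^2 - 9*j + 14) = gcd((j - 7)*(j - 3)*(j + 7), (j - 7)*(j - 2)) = j - 7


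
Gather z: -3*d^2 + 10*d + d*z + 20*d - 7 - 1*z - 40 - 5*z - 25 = -3*d^2 + 30*d + z*(d - 6) - 72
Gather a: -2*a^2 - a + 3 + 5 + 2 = -2*a^2 - a + 10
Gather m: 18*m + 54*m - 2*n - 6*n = 72*m - 8*n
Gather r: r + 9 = r + 9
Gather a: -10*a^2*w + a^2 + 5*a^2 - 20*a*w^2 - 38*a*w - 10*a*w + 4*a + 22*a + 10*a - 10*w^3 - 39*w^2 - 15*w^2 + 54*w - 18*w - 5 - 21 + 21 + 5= a^2*(6 - 10*w) + a*(-20*w^2 - 48*w + 36) - 10*w^3 - 54*w^2 + 36*w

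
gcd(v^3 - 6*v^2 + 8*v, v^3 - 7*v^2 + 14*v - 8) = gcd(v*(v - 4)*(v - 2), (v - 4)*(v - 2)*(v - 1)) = v^2 - 6*v + 8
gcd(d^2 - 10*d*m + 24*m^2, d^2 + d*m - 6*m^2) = 1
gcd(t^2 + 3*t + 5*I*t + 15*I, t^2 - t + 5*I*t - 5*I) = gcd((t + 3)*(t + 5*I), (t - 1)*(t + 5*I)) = t + 5*I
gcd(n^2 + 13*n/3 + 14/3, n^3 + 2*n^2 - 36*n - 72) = n + 2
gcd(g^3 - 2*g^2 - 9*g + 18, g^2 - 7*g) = 1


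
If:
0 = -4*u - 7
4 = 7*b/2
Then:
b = 8/7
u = -7/4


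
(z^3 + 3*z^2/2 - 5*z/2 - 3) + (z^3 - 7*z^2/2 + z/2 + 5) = 2*z^3 - 2*z^2 - 2*z + 2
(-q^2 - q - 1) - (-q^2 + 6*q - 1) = -7*q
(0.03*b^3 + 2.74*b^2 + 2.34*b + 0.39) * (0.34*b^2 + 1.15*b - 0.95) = 0.0102*b^5 + 0.9661*b^4 + 3.9181*b^3 + 0.2206*b^2 - 1.7745*b - 0.3705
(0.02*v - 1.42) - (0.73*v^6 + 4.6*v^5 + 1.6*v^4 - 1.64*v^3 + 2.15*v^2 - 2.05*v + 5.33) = -0.73*v^6 - 4.6*v^5 - 1.6*v^4 + 1.64*v^3 - 2.15*v^2 + 2.07*v - 6.75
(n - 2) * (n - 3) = n^2 - 5*n + 6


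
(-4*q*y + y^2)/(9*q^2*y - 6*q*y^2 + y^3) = (-4*q + y)/(9*q^2 - 6*q*y + y^2)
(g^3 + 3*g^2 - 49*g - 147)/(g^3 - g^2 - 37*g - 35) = (g^2 + 10*g + 21)/(g^2 + 6*g + 5)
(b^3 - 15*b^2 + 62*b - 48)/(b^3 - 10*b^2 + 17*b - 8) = (b - 6)/(b - 1)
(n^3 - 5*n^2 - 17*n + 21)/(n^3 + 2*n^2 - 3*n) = (n - 7)/n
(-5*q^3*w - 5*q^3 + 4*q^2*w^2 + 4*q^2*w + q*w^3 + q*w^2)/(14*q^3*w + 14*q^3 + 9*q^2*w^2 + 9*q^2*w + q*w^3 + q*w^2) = (-5*q^2 + 4*q*w + w^2)/(14*q^2 + 9*q*w + w^2)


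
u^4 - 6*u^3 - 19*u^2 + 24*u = u*(u - 8)*(u - 1)*(u + 3)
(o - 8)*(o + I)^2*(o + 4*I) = o^4 - 8*o^3 + 6*I*o^3 - 9*o^2 - 48*I*o^2 + 72*o - 4*I*o + 32*I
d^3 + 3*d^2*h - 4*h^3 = (d - h)*(d + 2*h)^2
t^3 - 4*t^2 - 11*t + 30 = (t - 5)*(t - 2)*(t + 3)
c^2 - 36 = (c - 6)*(c + 6)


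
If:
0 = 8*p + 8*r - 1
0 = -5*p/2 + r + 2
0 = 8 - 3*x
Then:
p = 17/28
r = -27/56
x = 8/3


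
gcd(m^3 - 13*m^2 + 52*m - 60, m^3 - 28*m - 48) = m - 6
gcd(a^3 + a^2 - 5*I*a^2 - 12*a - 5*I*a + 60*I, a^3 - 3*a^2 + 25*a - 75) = a^2 + a*(-3 - 5*I) + 15*I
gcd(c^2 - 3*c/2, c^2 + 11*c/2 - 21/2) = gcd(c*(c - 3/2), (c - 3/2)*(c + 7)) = c - 3/2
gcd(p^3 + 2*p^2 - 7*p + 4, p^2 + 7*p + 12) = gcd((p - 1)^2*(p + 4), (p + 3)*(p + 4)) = p + 4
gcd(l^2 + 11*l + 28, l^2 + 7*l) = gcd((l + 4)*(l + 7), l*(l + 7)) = l + 7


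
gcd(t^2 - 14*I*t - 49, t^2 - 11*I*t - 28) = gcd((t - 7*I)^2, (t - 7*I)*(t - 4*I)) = t - 7*I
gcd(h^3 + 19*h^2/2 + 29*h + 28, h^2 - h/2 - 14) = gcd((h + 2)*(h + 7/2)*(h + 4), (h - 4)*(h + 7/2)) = h + 7/2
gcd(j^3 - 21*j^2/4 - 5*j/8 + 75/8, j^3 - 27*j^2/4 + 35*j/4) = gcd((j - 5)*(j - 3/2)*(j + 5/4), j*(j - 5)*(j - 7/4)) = j - 5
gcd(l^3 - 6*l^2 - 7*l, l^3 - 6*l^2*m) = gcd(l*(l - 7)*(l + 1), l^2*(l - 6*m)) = l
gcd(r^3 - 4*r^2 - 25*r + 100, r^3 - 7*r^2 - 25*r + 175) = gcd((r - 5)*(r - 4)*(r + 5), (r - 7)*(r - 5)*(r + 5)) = r^2 - 25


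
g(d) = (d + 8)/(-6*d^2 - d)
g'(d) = (d + 8)*(12*d + 1)/(-6*d^2 - d)^2 + 1/(-6*d^2 - d)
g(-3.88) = -0.05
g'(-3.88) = -0.04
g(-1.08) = -1.17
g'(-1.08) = -2.53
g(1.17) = -0.98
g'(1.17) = 1.46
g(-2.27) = -0.20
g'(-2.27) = -0.22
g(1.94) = -0.41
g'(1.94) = 0.36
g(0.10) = -50.62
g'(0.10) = 689.84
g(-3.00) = -0.10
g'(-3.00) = -0.09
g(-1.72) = -0.39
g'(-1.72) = -0.54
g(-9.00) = 0.00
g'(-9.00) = 0.00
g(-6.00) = -0.00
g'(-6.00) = -0.00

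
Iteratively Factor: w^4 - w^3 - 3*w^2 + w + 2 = (w - 2)*(w^3 + w^2 - w - 1) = (w - 2)*(w + 1)*(w^2 - 1) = (w - 2)*(w + 1)^2*(w - 1)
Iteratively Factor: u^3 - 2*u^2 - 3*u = (u)*(u^2 - 2*u - 3) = u*(u - 3)*(u + 1)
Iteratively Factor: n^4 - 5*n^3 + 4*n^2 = (n - 4)*(n^3 - n^2) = n*(n - 4)*(n^2 - n) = n*(n - 4)*(n - 1)*(n)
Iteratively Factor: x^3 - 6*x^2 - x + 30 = (x + 2)*(x^2 - 8*x + 15) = (x - 3)*(x + 2)*(x - 5)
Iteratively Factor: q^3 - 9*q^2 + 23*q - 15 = (q - 3)*(q^2 - 6*q + 5) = (q - 3)*(q - 1)*(q - 5)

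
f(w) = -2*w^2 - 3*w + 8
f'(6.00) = -27.00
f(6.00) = -82.00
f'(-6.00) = 21.00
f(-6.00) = -46.00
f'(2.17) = -11.68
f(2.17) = -7.93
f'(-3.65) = 11.60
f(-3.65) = -7.70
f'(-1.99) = 4.96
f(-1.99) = 6.05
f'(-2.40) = 6.60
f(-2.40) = 3.68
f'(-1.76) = 4.04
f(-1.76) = 7.08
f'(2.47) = -12.88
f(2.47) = -11.61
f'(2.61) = -13.44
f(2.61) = -13.45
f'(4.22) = -19.88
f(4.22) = -40.28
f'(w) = -4*w - 3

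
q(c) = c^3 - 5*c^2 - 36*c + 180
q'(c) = 3*c^2 - 10*c - 36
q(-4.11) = 174.07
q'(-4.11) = 55.78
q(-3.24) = 210.14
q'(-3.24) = 27.89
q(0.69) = 153.11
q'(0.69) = -41.47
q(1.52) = 117.24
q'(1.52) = -44.27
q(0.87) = 145.55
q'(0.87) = -42.43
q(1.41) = 122.10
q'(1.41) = -44.14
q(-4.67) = 137.23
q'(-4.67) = 76.13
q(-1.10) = 212.22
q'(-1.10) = -21.37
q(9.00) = 180.00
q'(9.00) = 117.00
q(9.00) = 180.00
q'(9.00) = 117.00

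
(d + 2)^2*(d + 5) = d^3 + 9*d^2 + 24*d + 20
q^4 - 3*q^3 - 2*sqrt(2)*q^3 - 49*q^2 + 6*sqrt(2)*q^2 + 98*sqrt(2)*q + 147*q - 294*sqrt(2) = (q - 7)*(q - 3)*(q + 7)*(q - 2*sqrt(2))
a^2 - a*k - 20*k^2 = (a - 5*k)*(a + 4*k)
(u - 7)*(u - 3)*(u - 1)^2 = u^4 - 12*u^3 + 42*u^2 - 52*u + 21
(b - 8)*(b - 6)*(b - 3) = b^3 - 17*b^2 + 90*b - 144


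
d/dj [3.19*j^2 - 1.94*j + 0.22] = 6.38*j - 1.94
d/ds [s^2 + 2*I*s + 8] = 2*s + 2*I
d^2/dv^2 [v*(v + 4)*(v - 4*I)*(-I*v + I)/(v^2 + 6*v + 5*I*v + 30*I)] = (-2*I*v^6 + v^5*(30 - 36*I) + v^4*(540 - 66*I) + v^3*(3188 + 2166*I) + v^2*(7560 + 11340*I) + v*(21600 + 13320*I) + 26400 - 12960*I)/(v^6 + v^5*(18 + 15*I) + v^4*(33 + 270*I) + v^3*(-1134 + 1495*I) + v^2*(-8100 + 990*I) + v*(-16200 - 13500*I) - 27000*I)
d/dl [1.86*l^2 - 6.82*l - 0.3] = 3.72*l - 6.82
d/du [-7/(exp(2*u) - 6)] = 14*exp(2*u)/(exp(2*u) - 6)^2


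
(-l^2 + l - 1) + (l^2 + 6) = l + 5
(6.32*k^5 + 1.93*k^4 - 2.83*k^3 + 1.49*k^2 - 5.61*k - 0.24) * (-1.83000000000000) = -11.5656*k^5 - 3.5319*k^4 + 5.1789*k^3 - 2.7267*k^2 + 10.2663*k + 0.4392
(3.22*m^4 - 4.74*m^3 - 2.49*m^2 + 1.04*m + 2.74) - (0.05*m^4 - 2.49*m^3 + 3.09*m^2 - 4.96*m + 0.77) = 3.17*m^4 - 2.25*m^3 - 5.58*m^2 + 6.0*m + 1.97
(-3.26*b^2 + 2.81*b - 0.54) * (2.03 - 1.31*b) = 4.2706*b^3 - 10.2989*b^2 + 6.4117*b - 1.0962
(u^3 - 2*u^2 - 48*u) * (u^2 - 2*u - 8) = u^5 - 4*u^4 - 52*u^3 + 112*u^2 + 384*u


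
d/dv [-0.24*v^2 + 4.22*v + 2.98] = 4.22 - 0.48*v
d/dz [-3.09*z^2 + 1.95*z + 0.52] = 1.95 - 6.18*z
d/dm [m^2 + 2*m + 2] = 2*m + 2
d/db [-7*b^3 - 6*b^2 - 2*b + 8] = -21*b^2 - 12*b - 2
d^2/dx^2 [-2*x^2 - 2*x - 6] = -4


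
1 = 1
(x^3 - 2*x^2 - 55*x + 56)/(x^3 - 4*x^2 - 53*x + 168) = (x - 1)/(x - 3)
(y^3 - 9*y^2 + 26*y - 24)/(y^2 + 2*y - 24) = (y^2 - 5*y + 6)/(y + 6)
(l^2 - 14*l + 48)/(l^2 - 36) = (l - 8)/(l + 6)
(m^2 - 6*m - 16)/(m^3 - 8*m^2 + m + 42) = (m - 8)/(m^2 - 10*m + 21)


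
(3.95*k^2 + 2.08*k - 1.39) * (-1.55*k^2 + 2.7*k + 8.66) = -6.1225*k^4 + 7.441*k^3 + 41.9775*k^2 + 14.2598*k - 12.0374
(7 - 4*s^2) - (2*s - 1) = -4*s^2 - 2*s + 8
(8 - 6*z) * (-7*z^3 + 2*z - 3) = 42*z^4 - 56*z^3 - 12*z^2 + 34*z - 24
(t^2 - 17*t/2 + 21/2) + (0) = t^2 - 17*t/2 + 21/2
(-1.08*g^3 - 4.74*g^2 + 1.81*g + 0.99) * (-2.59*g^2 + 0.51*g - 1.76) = 2.7972*g^5 + 11.7258*g^4 - 5.2045*g^3 + 6.7014*g^2 - 2.6807*g - 1.7424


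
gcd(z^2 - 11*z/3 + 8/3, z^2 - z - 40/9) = z - 8/3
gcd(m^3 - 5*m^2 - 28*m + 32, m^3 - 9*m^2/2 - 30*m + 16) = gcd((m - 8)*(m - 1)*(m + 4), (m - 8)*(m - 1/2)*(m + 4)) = m^2 - 4*m - 32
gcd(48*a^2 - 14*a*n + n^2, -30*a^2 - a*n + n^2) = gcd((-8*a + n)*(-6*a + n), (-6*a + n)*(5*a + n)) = 6*a - n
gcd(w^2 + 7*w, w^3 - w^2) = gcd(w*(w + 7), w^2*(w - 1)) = w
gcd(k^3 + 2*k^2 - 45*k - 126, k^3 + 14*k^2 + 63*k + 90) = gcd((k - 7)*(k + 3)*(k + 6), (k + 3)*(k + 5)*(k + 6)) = k^2 + 9*k + 18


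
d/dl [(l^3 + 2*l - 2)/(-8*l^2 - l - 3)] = ((16*l + 1)*(l^3 + 2*l - 2) - (3*l^2 + 2)*(8*l^2 + l + 3))/(8*l^2 + l + 3)^2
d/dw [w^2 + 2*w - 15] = 2*w + 2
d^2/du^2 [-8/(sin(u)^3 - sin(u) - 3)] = 8*(-9*sin(u)^6 + 14*sin(u)^4 - 27*sin(u)^3 - 7*sin(u)^2 + 21*sin(u) + 2)/(sin(u)*cos(u)^2 + 3)^3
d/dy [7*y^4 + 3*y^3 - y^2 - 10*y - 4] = 28*y^3 + 9*y^2 - 2*y - 10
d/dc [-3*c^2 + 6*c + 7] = 6 - 6*c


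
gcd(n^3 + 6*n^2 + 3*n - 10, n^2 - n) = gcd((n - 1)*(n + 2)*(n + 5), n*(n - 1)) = n - 1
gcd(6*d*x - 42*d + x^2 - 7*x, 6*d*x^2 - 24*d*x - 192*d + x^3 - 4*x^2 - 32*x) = 6*d + x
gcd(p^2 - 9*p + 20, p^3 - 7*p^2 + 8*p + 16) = p - 4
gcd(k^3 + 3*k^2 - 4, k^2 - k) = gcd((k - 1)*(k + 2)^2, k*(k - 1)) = k - 1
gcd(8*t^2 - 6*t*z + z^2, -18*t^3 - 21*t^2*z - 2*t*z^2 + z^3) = 1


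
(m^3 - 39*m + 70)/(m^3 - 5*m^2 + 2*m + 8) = (m^2 + 2*m - 35)/(m^2 - 3*m - 4)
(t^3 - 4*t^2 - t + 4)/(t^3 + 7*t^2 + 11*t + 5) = (t^2 - 5*t + 4)/(t^2 + 6*t + 5)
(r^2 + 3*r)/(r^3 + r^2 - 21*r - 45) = r/(r^2 - 2*r - 15)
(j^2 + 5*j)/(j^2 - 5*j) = (j + 5)/(j - 5)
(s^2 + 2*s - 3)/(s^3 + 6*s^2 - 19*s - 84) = (s - 1)/(s^2 + 3*s - 28)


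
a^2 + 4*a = a*(a + 4)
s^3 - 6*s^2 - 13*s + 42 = (s - 7)*(s - 2)*(s + 3)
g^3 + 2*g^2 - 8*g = g*(g - 2)*(g + 4)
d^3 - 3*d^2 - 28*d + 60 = (d - 6)*(d - 2)*(d + 5)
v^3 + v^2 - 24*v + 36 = (v - 3)*(v - 2)*(v + 6)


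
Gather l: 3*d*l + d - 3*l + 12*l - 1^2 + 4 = d + l*(3*d + 9) + 3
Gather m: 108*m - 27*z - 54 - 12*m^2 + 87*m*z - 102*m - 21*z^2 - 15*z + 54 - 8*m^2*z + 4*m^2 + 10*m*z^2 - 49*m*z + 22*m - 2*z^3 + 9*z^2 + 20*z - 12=m^2*(-8*z - 8) + m*(10*z^2 + 38*z + 28) - 2*z^3 - 12*z^2 - 22*z - 12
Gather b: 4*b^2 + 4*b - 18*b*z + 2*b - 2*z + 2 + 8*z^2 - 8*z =4*b^2 + b*(6 - 18*z) + 8*z^2 - 10*z + 2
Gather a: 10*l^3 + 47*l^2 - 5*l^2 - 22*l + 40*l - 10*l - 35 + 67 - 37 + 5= 10*l^3 + 42*l^2 + 8*l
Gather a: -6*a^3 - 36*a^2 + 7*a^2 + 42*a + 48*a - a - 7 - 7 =-6*a^3 - 29*a^2 + 89*a - 14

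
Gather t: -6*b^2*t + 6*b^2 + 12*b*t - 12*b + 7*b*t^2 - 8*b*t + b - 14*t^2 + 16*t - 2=6*b^2 - 11*b + t^2*(7*b - 14) + t*(-6*b^2 + 4*b + 16) - 2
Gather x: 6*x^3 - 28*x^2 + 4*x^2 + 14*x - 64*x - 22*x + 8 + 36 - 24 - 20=6*x^3 - 24*x^2 - 72*x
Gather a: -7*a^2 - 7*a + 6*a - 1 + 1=-7*a^2 - a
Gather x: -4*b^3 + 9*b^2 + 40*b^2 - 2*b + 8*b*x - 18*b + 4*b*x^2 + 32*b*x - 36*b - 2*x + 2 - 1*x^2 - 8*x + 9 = -4*b^3 + 49*b^2 - 56*b + x^2*(4*b - 1) + x*(40*b - 10) + 11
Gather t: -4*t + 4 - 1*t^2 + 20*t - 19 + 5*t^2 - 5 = 4*t^2 + 16*t - 20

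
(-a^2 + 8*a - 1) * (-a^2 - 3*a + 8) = a^4 - 5*a^3 - 31*a^2 + 67*a - 8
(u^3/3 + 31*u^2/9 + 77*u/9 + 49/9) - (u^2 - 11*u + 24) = u^3/3 + 22*u^2/9 + 176*u/9 - 167/9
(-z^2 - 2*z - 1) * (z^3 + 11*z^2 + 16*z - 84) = -z^5 - 13*z^4 - 39*z^3 + 41*z^2 + 152*z + 84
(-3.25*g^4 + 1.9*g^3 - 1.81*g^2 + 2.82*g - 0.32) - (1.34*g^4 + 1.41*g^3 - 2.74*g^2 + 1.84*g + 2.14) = -4.59*g^4 + 0.49*g^3 + 0.93*g^2 + 0.98*g - 2.46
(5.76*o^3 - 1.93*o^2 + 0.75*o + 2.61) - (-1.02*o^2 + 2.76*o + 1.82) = 5.76*o^3 - 0.91*o^2 - 2.01*o + 0.79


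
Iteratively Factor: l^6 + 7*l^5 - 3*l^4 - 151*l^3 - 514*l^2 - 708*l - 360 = (l + 2)*(l^5 + 5*l^4 - 13*l^3 - 125*l^2 - 264*l - 180) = (l - 5)*(l + 2)*(l^4 + 10*l^3 + 37*l^2 + 60*l + 36) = (l - 5)*(l + 2)^2*(l^3 + 8*l^2 + 21*l + 18) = (l - 5)*(l + 2)^2*(l + 3)*(l^2 + 5*l + 6) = (l - 5)*(l + 2)^2*(l + 3)^2*(l + 2)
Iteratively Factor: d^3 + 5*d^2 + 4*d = (d)*(d^2 + 5*d + 4) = d*(d + 1)*(d + 4)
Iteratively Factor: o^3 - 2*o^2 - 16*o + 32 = (o - 4)*(o^2 + 2*o - 8) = (o - 4)*(o - 2)*(o + 4)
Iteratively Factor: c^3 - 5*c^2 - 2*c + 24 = (c - 4)*(c^2 - c - 6) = (c - 4)*(c + 2)*(c - 3)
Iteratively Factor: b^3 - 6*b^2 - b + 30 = (b + 2)*(b^2 - 8*b + 15) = (b - 3)*(b + 2)*(b - 5)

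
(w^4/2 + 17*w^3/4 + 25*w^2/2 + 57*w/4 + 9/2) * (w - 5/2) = w^5/2 + 3*w^4 + 15*w^3/8 - 17*w^2 - 249*w/8 - 45/4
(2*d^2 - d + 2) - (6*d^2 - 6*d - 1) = -4*d^2 + 5*d + 3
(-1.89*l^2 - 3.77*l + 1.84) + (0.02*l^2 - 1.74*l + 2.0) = -1.87*l^2 - 5.51*l + 3.84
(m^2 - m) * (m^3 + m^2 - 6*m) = m^5 - 7*m^3 + 6*m^2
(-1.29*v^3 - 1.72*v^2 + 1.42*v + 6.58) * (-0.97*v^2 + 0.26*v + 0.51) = 1.2513*v^5 + 1.333*v^4 - 2.4825*v^3 - 6.8906*v^2 + 2.435*v + 3.3558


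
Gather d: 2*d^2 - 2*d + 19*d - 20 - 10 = 2*d^2 + 17*d - 30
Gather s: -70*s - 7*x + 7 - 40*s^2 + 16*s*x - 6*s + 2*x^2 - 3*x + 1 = -40*s^2 + s*(16*x - 76) + 2*x^2 - 10*x + 8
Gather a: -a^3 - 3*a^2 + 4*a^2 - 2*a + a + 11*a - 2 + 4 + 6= -a^3 + a^2 + 10*a + 8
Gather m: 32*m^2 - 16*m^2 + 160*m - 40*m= 16*m^2 + 120*m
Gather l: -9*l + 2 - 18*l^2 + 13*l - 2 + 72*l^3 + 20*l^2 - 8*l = 72*l^3 + 2*l^2 - 4*l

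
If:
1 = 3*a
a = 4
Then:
No Solution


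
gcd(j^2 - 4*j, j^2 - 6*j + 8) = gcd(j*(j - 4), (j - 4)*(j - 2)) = j - 4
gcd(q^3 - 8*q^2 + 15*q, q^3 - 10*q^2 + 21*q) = q^2 - 3*q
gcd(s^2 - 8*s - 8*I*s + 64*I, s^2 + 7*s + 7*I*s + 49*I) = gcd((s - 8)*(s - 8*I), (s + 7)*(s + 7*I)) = 1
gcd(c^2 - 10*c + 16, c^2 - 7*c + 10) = c - 2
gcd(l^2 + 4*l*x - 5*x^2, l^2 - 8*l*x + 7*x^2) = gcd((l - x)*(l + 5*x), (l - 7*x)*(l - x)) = -l + x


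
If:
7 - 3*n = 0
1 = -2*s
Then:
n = 7/3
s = -1/2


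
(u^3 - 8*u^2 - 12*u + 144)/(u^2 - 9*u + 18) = (u^2 - 2*u - 24)/(u - 3)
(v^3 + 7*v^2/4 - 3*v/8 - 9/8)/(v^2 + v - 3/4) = (4*v^2 + v - 3)/(2*(2*v - 1))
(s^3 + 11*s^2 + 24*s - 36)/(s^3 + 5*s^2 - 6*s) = (s + 6)/s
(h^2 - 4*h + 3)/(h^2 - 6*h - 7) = (-h^2 + 4*h - 3)/(-h^2 + 6*h + 7)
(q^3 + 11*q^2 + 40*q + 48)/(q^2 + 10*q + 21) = (q^2 + 8*q + 16)/(q + 7)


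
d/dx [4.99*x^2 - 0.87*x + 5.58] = 9.98*x - 0.87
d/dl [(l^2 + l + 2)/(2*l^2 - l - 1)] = (-3*l^2 - 10*l + 1)/(4*l^4 - 4*l^3 - 3*l^2 + 2*l + 1)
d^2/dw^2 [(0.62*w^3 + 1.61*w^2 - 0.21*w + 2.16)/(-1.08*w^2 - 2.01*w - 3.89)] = (-8.88178419700125e-16*w^5 + 7.67962800000001*w^3 - 3.61925999999999*w^2 - 89.718492*w - 51.313348)/(1.259712*w^6 + 7.033392*w^5 + 26.701812*w^4 + 58.787073*w^3 + 96.175971*w^2 + 91.246563*w + 58.863869)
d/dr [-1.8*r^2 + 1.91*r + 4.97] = 1.91 - 3.6*r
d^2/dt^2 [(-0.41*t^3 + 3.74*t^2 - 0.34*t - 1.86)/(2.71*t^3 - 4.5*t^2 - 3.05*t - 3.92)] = (7.105427357601e-15*t^7 + 44.933968*t^6 - 35.3150939999998*t^5 - 5.83083600000003*t^4 + 803.937162*t^3 - 602.343036*t^2 - 273.541656*t + 154.086252)/(19.902511*t^9 - 99.14535*t^8 + 97.433985*t^7 + 45.676884*t^6 + 177.168225*t^5 - 169.31919*t^4 - 226.255793*t^3 - 316.8438*t^2 - 140.60256*t - 60.236288)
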